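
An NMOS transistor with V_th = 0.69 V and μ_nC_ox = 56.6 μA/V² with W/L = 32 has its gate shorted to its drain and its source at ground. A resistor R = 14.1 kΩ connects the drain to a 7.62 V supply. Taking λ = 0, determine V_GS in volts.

V_GS = 1.39 V

With gate tied to drain, V_GS = V_DS ≥ V_GS − V_th, so the device is in saturation.
k_n = μ_nC_ox · (W/L) = 1.811 mA/V².
KCL at the drain: ½ k_n (V_GS − V_th)² = (V_DD − V_GS)/R.
Let x = V_GS − 0.69. Then 12.8 x² + x − 6.93 = 0, giving x = 0.699 V (positive root), so V_GS = 1.39 V.
I_D = (V_DD − V_GS)/R = (7.62 − 1.39) / 14.1 = 0.442 mA.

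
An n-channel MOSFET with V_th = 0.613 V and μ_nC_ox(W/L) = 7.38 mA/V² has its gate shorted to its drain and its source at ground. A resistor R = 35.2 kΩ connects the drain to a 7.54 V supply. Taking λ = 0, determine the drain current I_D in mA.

With gate tied to drain, V_GS = V_DS ≥ V_GS − V_th, so the device is in saturation.
KCL at the drain: ½ k_n (V_GS − V_th)² = (V_DD − V_GS)/R.
Let x = V_GS − 0.613. Then 130 x² + x − 6.927 = 0, giving x = 0.227 V (positive root), so V_GS = 0.84 V.
I_D = (V_DD − V_GS)/R = (7.54 − 0.84) / 35.2 = 0.19 mA.

I_D = 0.190 mA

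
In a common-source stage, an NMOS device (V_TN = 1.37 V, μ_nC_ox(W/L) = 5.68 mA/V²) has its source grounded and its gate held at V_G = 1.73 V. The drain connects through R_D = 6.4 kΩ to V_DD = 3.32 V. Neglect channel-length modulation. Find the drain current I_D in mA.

V_GS = V_G = 1.73 V, so V_ov = 1.73 − 1.37 = 0.36 V.
Assume saturation: I_D = ½ k_n V_ov² = 0.5 × 5.68 × 0.36² = 0.368 mA, giving V_DS = V_DD − I_D R_D = 3.32 − 0.368 × 6.4 = 0.964 V.
V_DS = 0.964 V ≥ V_ov = 0.36 V, confirming saturation.

I_D = 0.368 mA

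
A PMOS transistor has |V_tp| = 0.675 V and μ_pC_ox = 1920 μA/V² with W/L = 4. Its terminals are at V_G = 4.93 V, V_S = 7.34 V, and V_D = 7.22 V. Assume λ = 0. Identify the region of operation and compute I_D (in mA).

V_SG = V_S − V_G = 7.34 − 4.93 = 2.41 V; V_SD = V_S − V_D = 7.34 − 7.22 = 0.12 V.
k_p = μ_pC_ox · (W/L) = 7.68 mA/V².
V_ov = V_SG − |V_tp| = 2.41 − 0.675 = 1.74 V.
Since V_SD = 0.12 V < V_ov = 1.74 V, the device is in the triode region.
I_D = k_p [V_ov · V_SD − ½ V_SD²] = 7.68 × [1.74 × 0.12 − 0.5 × 0.12²] = 1.54 mA.

Triode; I_D = 1.54 mA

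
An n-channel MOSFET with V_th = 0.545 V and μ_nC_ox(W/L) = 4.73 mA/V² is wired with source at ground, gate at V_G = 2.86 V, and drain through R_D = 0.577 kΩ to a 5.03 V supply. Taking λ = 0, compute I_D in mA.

V_GS = V_G = 2.86 V, so V_ov = 2.86 − 0.545 = 2.31 V.
Assume saturation: I_D = ½ k_n V_ov² = 0.5 × 4.73 × 2.31² = 12.7 mA, giving V_DS = V_DD − I_D R_D = 5.03 − 12.7 × 0.577 = -2.28 V.
But -2.28 V < V_ov = 2.31 V, so the device is actually in triode.
In triode I_D = k_n[V_ov V_DS − ½ V_DS²] and I_D = (V_DD − V_DS)/R_D. Equating: 1.36 V_DS² − 7.318 V_DS + 5.03 = 0, giving V_DS = 0.81 V (the root below V_ov).
I_D = (5.03 − 0.81) / 0.577 = 7.31 mA.

I_D = 7.31 mA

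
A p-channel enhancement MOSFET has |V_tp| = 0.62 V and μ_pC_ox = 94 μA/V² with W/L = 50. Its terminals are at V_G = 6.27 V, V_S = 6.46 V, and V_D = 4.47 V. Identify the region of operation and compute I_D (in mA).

V_SG = V_S − V_G = 6.46 − 6.27 = 0.19 V; V_SD = V_S − V_D = 6.46 − 4.47 = 1.99 V.
V_SG = 0.19 V < |V_tp| = 0.62 V, so the transistor is in cutoff.

Cutoff; I_D = 0 mA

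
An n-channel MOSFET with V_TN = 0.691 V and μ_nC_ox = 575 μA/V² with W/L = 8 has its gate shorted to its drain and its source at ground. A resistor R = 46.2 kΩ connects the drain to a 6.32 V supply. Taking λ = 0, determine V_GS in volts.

With gate tied to drain, V_GS = V_DS ≥ V_GS − V_TN, so the device is in saturation.
k_n = μ_nC_ox · (W/L) = 4.6 mA/V².
KCL at the drain: ½ k_n (V_GS − V_TN)² = (V_DD − V_GS)/R.
Let x = V_GS − 0.691. Then 106 x² + x − 5.629 = 0, giving x = 0.226 V (positive root), so V_GS = 0.917 V.
I_D = (V_DD − V_GS)/R = (6.32 − 0.917) / 46.2 = 0.117 mA.

V_GS = 0.917 V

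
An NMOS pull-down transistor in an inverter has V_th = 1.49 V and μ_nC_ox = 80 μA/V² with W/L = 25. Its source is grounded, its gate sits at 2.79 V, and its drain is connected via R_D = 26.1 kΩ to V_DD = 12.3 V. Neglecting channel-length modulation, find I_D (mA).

I_D = 0.464 mA

V_GS = V_G = 2.79 V, so V_ov = 2.79 − 1.49 = 1.3 V.
k_n = μ_nC_ox · (W/L) = 2 mA/V².
Assume saturation: I_D = ½ k_n V_ov² = 0.5 × 2 × 1.3² = 1.69 mA, giving V_DS = V_DD − I_D R_D = 12.3 − 1.69 × 26.1 = -31.8 V.
But -31.8 V < V_ov = 1.3 V, so the device is actually in triode.
In triode I_D = k_n[V_ov V_DS − ½ V_DS²] and I_D = (V_DD − V_DS)/R_D. Equating: 26.1 V_DS² − 68.86 V_DS + 12.3 = 0, giving V_DS = 0.193 V (the root below V_ov).
I_D = (12.3 − 0.193) / 26.1 = 0.464 mA.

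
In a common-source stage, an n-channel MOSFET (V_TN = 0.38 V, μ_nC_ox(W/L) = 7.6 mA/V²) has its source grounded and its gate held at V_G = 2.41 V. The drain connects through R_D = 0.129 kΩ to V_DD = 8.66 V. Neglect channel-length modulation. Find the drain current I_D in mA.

V_GS = V_G = 2.41 V, so V_ov = 2.41 − 0.38 = 2.03 V.
Assume saturation: I_D = ½ k_n V_ov² = 0.5 × 7.6 × 2.03² = 15.7 mA, giving V_DS = V_DD − I_D R_D = 8.66 − 15.7 × 0.129 = 6.64 V.
V_DS = 6.64 V ≥ V_ov = 2.03 V, confirming saturation.

I_D = 15.7 mA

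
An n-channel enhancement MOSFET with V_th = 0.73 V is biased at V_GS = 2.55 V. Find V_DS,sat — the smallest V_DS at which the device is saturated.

The boundary between triode and saturation is V_DS = V_GS − V_th = V_ov.
V_ov = 2.55 − 0.73 = 1.82 V.

V_DS,sat = 1.82 V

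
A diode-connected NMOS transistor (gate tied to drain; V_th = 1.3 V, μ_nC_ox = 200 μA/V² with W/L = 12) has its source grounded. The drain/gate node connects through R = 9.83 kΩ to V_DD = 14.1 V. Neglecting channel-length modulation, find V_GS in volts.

V_GS = 2.30 V

With gate tied to drain, V_GS = V_DS ≥ V_GS − V_th, so the device is in saturation.
k_n = μ_nC_ox · (W/L) = 2.4 mA/V².
KCL at the drain: ½ k_n (V_GS − V_th)² = (V_DD − V_GS)/R.
Let x = V_GS − 1.3. Then 11.8 x² + x − 12.8 = 0, giving x = 1 V (positive root), so V_GS = 2.3 V.
I_D = (V_DD − V_GS)/R = (14.1 − 2.3) / 9.83 = 1.2 mA.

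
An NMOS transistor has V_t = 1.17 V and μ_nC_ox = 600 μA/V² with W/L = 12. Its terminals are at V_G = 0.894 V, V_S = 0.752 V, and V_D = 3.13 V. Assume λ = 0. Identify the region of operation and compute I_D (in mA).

Cutoff; I_D = 0 mA

V_GS = V_G − V_S = 0.894 − 0.752 = 0.142 V; V_DS = V_D − V_S = 3.13 − 0.752 = 2.38 V.
V_GS = 0.142 V < V_t = 1.17 V, so the transistor is in cutoff.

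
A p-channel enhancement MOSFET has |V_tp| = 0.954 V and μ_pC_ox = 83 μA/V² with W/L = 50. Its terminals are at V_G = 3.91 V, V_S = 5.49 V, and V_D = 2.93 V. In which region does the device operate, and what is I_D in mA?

V_SG = V_S − V_G = 5.49 − 3.91 = 1.58 V; V_SD = V_S − V_D = 5.49 − 2.93 = 2.56 V.
k_p = μ_pC_ox · (W/L) = 4.15 mA/V².
V_ov = V_SG − |V_tp| = 1.58 − 0.954 = 0.626 V.
Since V_SD = 2.56 V ≥ V_ov = 0.626 V, the device is in saturation.
I_D = ½ k_p V_ov² = 0.5 × 4.15 × 0.626² = 0.813 mA.

Saturation; I_D = 0.813 mA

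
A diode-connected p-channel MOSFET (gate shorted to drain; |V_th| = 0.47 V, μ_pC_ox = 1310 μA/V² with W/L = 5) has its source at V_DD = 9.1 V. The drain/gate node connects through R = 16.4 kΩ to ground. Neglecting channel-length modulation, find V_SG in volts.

V_SG = 0.862 V

With gate tied to drain, V_SG = V_SD ≥ V_SG − |V_th|, so the device is in saturation.
k_p = μ_pC_ox · (W/L) = 6.55 mA/V².
KCL at the drain: ½ k_p (V_SG − |V_th|)² = (V_DD − V_SG)/R.
Let x = V_SG − 0.47. Then 53.7 x² + x − 8.63 = 0, giving x = 0.392 V (positive root), so V_SG = 0.862 V.
I_D = (V_DD − V_SG)/R = (9.1 − 0.862) / 16.4 = 0.502 mA.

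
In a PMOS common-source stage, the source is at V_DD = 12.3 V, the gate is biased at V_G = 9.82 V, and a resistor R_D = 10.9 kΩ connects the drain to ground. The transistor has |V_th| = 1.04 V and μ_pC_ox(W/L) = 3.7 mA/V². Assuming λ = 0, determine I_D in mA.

I_D = 1.11 mA

V_SG = V_DD − V_G = 12.3 − 9.82 = 2.48 V, so V_ov = 2.48 − 1.04 = 1.44 V.
Assume saturation: I_D = ½ k_p V_ov² = 0.5 × 3.7 × 1.44² = 3.84 mA, giving V_SD = V_DD − I_D R_D = 12.3 − 3.84 × 10.9 = -29.5 V.
But -29.5 V < V_ov = 1.44 V, so the device is actually in triode.
In triode I_D = k_p[V_ov V_SD − ½ V_SD²] and I_D = (V_DD − V_SD)/R_D. Equating: 20.2 V_SD² − 59.08 V_SD + 12.3 = 0, giving V_SD = 0.226 V (the root below V_ov).
I_D = (12.3 − 0.226) / 10.9 = 1.11 mA.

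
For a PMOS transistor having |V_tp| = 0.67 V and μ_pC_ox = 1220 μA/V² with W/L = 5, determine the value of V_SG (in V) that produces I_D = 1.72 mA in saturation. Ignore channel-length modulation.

V_SG = 1.42 V

k_p = μ_pC_ox · (W/L) = 6.1 mA/V².
In saturation I_D = ½ k_p (V_SG − |V_tp|)², so V_SG − |V_tp| = √(2 I_D / k_p) = √(2 × 1.72 / 6.1) = 0.751 V.
V_SG = 0.67 + 0.751 = 1.42 V.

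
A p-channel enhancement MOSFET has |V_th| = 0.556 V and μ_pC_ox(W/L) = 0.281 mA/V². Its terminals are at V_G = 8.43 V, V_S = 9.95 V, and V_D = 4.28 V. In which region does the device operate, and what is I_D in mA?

V_SG = V_S − V_G = 9.95 − 8.43 = 1.52 V; V_SD = V_S − V_D = 9.95 − 4.28 = 5.67 V.
V_ov = V_SG − |V_th| = 1.52 − 0.556 = 0.964 V.
Since V_SD = 5.67 V ≥ V_ov = 0.964 V, the device is in saturation.
I_D = ½ k_p V_ov² = 0.5 × 0.281 × 0.964² = 0.131 mA.

Saturation; I_D = 0.131 mA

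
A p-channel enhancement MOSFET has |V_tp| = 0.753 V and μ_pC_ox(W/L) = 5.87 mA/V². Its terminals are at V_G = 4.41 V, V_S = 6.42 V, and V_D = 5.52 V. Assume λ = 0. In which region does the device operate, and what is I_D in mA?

Triode; I_D = 4.26 mA

V_SG = V_S − V_G = 6.42 − 4.41 = 2.01 V; V_SD = V_S − V_D = 6.42 − 5.52 = 0.9 V.
V_ov = V_SG − |V_tp| = 2.01 − 0.753 = 1.26 V.
Since V_SD = 0.9 V < V_ov = 1.26 V, the device is in the triode region.
I_D = k_p [V_ov · V_SD − ½ V_SD²] = 5.87 × [1.26 × 0.9 − 0.5 × 0.9²] = 4.26 mA.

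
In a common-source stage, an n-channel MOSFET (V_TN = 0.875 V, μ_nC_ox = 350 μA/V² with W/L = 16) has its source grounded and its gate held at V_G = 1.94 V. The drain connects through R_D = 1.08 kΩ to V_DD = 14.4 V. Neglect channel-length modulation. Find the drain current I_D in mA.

I_D = 3.18 mA

V_GS = V_G = 1.94 V, so V_ov = 1.94 − 0.875 = 1.06 V.
k_n = μ_nC_ox · (W/L) = 5.6 mA/V².
Assume saturation: I_D = ½ k_n V_ov² = 0.5 × 5.6 × 1.06² = 3.18 mA, giving V_DS = V_DD − I_D R_D = 14.4 − 3.18 × 1.08 = 11 V.
V_DS = 11 V ≥ V_ov = 1.06 V, confirming saturation.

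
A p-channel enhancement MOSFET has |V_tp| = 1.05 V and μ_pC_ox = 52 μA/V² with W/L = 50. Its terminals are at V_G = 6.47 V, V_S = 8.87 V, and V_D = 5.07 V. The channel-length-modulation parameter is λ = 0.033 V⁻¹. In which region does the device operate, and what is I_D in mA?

V_SG = V_S − V_G = 8.87 − 6.47 = 2.4 V; V_SD = V_S − V_D = 8.87 − 5.07 = 3.8 V.
k_p = μ_pC_ox · (W/L) = 2.6 mA/V².
V_ov = V_SG − |V_tp| = 2.4 − 1.05 = 1.35 V.
Since V_SD = 3.8 V ≥ V_ov = 1.35 V, the device is in saturation.
I_D = ½ k_p V_ov² (1 + λ V_SD) = 0.5 × 2.6 × 1.35² × (1 + 0.033 × 3.8) = 2.67 mA.

Saturation; I_D = 2.67 mA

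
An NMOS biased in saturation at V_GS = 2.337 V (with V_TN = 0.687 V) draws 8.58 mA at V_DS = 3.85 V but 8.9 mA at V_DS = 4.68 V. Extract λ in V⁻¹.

λ = 0.0543 V⁻¹

With V_GS fixed, I_D ∝ (1 + λ V_DS) in saturation, so I_D2/I_D1 = (1 + λ V_DS2)/(1 + λ V_DS1).
8.9/8.58 = 1.037 = (1 + 4.68 λ)/(1 + 3.85 λ).
Solving: λ (I_D1 V_DS2 − I_D2 V_DS1) = I_D2 − I_D1, so λ = (8.9 − 8.58) / (8.58 × 4.68 − 8.9 × 3.85) = 0.32 / 5.89 = 0.0543 V⁻¹.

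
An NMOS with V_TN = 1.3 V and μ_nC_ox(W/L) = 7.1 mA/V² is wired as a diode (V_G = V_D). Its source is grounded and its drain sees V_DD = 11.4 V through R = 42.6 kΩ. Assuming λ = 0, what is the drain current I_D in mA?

With gate tied to drain, V_GS = V_DS ≥ V_GS − V_TN, so the device is in saturation.
KCL at the drain: ½ k_n (V_GS − V_TN)² = (V_DD − V_GS)/R.
Let x = V_GS − 1.3. Then 151 x² + x − 10.1 = 0, giving x = 0.255 V (positive root), so V_GS = 1.56 V.
I_D = (V_DD − V_GS)/R = (11.4 − 1.56) / 42.6 = 0.231 mA.

I_D = 0.231 mA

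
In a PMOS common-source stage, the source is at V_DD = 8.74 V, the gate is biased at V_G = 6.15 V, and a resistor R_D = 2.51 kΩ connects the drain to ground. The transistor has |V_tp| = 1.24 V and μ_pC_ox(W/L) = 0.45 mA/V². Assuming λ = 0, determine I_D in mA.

I_D = 0.410 mA

V_SG = V_DD − V_G = 8.74 − 6.15 = 2.59 V, so V_ov = 2.59 − 1.24 = 1.35 V.
Assume saturation: I_D = ½ k_p V_ov² = 0.5 × 0.45 × 1.35² = 0.41 mA, giving V_SD = V_DD − I_D R_D = 8.74 − 0.41 × 2.51 = 7.71 V.
V_SD = 7.71 V ≥ V_ov = 1.35 V, confirming saturation.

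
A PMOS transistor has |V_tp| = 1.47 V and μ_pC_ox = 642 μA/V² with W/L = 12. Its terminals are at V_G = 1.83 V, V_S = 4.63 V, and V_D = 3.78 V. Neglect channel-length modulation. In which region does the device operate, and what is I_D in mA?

Triode; I_D = 5.93 mA

V_SG = V_S − V_G = 4.63 − 1.83 = 2.8 V; V_SD = V_S − V_D = 4.63 − 3.78 = 0.85 V.
k_p = μ_pC_ox · (W/L) = 7.704 mA/V².
V_ov = V_SG − |V_tp| = 2.8 − 1.47 = 1.33 V.
Since V_SD = 0.85 V < V_ov = 1.33 V, the device is in the triode region.
I_D = k_p [V_ov · V_SD − ½ V_SD²] = 7.704 × [1.33 × 0.85 − 0.5 × 0.85²] = 5.93 mA.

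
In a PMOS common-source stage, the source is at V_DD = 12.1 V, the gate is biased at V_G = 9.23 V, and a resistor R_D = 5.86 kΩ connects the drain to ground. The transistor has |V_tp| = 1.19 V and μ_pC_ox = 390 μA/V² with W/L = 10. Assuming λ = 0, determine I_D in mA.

V_SG = V_DD − V_G = 12.1 − 9.23 = 2.87 V, so V_ov = 2.87 − 1.19 = 1.68 V.
k_p = μ_pC_ox · (W/L) = 3.9 mA/V².
Assume saturation: I_D = ½ k_p V_ov² = 0.5 × 3.9 × 1.68² = 5.5 mA, giving V_SD = V_DD − I_D R_D = 12.1 − 5.5 × 5.86 = -20.2 V.
But -20.2 V < V_ov = 1.68 V, so the device is actually in triode.
In triode I_D = k_p[V_ov V_SD − ½ V_SD²] and I_D = (V_DD − V_SD)/R_D. Equating: 11.4 V_SD² − 39.39 V_SD + 12.1 = 0, giving V_SD = 0.341 V (the root below V_ov).
I_D = (12.1 − 0.341) / 5.86 = 2.01 mA.

I_D = 2.01 mA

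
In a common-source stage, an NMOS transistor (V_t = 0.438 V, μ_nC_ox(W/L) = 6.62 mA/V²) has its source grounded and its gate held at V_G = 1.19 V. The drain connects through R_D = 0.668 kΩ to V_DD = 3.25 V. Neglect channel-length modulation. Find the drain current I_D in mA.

I_D = 1.87 mA

V_GS = V_G = 1.19 V, so V_ov = 1.19 − 0.438 = 0.752 V.
Assume saturation: I_D = ½ k_n V_ov² = 0.5 × 6.62 × 0.752² = 1.87 mA, giving V_DS = V_DD − I_D R_D = 3.25 − 1.87 × 0.668 = 2 V.
V_DS = 2 V ≥ V_ov = 0.752 V, confirming saturation.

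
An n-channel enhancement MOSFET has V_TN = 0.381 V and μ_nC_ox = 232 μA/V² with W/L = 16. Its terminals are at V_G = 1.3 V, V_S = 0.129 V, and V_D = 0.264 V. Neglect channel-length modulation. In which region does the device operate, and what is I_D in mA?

Triode; I_D = 0.362 mA

V_GS = V_G − V_S = 1.3 − 0.129 = 1.17 V; V_DS = V_D − V_S = 0.264 − 0.129 = 0.135 V.
k_n = μ_nC_ox · (W/L) = 3.712 mA/V².
V_ov = V_GS − V_TN = 1.17 − 0.381 = 0.79 V.
Since V_DS = 0.135 V < V_ov = 0.79 V, the device is in the triode region.
I_D = k_n [V_ov · V_DS − ½ V_DS²] = 3.712 × [0.79 × 0.135 − 0.5 × 0.135²] = 0.362 mA.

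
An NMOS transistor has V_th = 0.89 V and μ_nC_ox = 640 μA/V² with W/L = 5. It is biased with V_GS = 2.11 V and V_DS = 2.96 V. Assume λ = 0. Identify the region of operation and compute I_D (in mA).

k_n = μ_nC_ox · (W/L) = 3.2 mA/V².
V_ov = V_GS − V_th = 2.11 − 0.89 = 1.22 V.
Since V_DS = 2.96 V ≥ V_ov = 1.22 V, the device is in saturation.
I_D = ½ k_n V_ov² = 0.5 × 3.2 × 1.22² = 2.38 mA.

Saturation; I_D = 2.38 mA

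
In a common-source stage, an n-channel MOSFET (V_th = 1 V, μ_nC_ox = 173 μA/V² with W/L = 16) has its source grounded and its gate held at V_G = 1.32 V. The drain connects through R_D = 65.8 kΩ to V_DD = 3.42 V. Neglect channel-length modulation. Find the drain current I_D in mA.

V_GS = V_G = 1.32 V, so V_ov = 1.32 − 1 = 0.32 V.
k_n = μ_nC_ox · (W/L) = 2.768 mA/V².
Assume saturation: I_D = ½ k_n V_ov² = 0.5 × 2.768 × 0.32² = 0.142 mA, giving V_DS = V_DD − I_D R_D = 3.42 − 0.142 × 65.8 = -5.91 V.
But -5.91 V < V_ov = 0.32 V, so the device is actually in triode.
In triode I_D = k_n[V_ov V_DS − ½ V_DS²] and I_D = (V_DD − V_DS)/R_D. Equating: 91.1 V_DS² − 59.28 V_DS + 3.42 = 0, giving V_DS = 0.064 V (the root below V_ov).
I_D = (3.42 − 0.064) / 65.8 = 0.051 mA.

I_D = 0.0510 mA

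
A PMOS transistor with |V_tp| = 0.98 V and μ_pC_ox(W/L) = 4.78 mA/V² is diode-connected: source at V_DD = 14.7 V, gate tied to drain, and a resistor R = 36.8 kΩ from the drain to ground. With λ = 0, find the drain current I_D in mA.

I_D = 0.362 mA

With gate tied to drain, V_SG = V_SD ≥ V_SG − |V_tp|, so the device is in saturation.
KCL at the drain: ½ k_p (V_SG − |V_tp|)² = (V_DD − V_SG)/R.
Let x = V_SG − 0.98. Then 88 x² + x − 13.72 = 0, giving x = 0.389 V (positive root), so V_SG = 1.37 V.
I_D = (V_DD − V_SG)/R = (14.7 − 1.37) / 36.8 = 0.362 mA.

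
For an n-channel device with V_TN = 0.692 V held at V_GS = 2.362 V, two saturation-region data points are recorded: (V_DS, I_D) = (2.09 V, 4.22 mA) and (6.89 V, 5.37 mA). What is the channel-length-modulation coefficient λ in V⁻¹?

With V_GS fixed, I_D ∝ (1 + λ V_DS) in saturation, so I_D2/I_D1 = (1 + λ V_DS2)/(1 + λ V_DS1).
5.37/4.22 = 1.273 = (1 + 6.89 λ)/(1 + 2.09 λ).
Solving: λ (I_D1 V_DS2 − I_D2 V_DS1) = I_D2 − I_D1, so λ = (5.37 − 4.22) / (4.22 × 6.89 − 5.37 × 2.09) = 1.15 / 17.9 = 0.0644 V⁻¹.

λ = 0.0644 V⁻¹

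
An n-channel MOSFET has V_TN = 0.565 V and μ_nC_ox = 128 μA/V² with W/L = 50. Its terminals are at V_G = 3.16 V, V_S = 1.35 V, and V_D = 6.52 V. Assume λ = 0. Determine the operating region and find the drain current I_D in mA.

V_GS = V_G − V_S = 3.16 − 1.35 = 1.81 V; V_DS = V_D − V_S = 6.52 − 1.35 = 5.17 V.
k_n = μ_nC_ox · (W/L) = 6.4 mA/V².
V_ov = V_GS − V_TN = 1.81 − 0.565 = 1.25 V.
Since V_DS = 5.17 V ≥ V_ov = 1.25 V, the device is in saturation.
I_D = ½ k_n V_ov² = 0.5 × 6.4 × 1.25² = 4.96 mA.

Saturation; I_D = 4.96 mA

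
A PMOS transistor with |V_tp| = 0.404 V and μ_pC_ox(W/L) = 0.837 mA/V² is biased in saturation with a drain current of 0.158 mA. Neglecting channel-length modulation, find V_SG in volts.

In saturation I_D = ½ k_p (V_SG − |V_tp|)², so V_SG − |V_tp| = √(2 I_D / k_p) = √(2 × 0.158 / 0.837) = 0.614 V.
V_SG = 0.404 + 0.614 = 1.02 V.

V_SG = 1.02 V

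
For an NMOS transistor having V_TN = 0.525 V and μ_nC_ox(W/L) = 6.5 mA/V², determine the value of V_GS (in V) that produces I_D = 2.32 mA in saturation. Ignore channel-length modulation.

V_GS = 1.37 V

In saturation I_D = ½ k_n (V_GS − V_TN)², so V_GS − V_TN = √(2 I_D / k_n) = √(2 × 2.32 / 6.5) = 0.845 V.
V_GS = 0.525 + 0.845 = 1.37 V.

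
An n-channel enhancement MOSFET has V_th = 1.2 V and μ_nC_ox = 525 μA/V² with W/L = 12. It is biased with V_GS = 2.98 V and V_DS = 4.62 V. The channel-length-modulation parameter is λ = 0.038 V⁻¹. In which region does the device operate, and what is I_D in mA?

k_n = μ_nC_ox · (W/L) = 6.3 mA/V².
V_ov = V_GS − V_th = 2.98 − 1.2 = 1.78 V.
Since V_DS = 4.62 V ≥ V_ov = 1.78 V, the device is in saturation.
I_D = ½ k_n V_ov² (1 + λ V_DS) = 0.5 × 6.3 × 1.78² × (1 + 0.038 × 4.62) = 11.7 mA.

Saturation; I_D = 11.7 mA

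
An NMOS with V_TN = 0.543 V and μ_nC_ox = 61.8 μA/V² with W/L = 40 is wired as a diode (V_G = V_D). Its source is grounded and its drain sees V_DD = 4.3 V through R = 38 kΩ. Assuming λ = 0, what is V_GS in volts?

V_GS = 0.815 V

With gate tied to drain, V_GS = V_DS ≥ V_GS − V_TN, so the device is in saturation.
k_n = μ_nC_ox · (W/L) = 2.472 mA/V².
KCL at the drain: ½ k_n (V_GS − V_TN)² = (V_DD − V_GS)/R.
Let x = V_GS − 0.543. Then 47 x² + x − 3.757 = 0, giving x = 0.272 V (positive root), so V_GS = 0.815 V.
I_D = (V_DD − V_GS)/R = (4.3 − 0.815) / 38 = 0.0917 mA.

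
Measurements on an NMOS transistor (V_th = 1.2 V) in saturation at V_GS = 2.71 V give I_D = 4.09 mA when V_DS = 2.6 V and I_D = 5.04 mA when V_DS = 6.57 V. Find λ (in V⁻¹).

With V_GS fixed, I_D ∝ (1 + λ V_DS) in saturation, so I_D2/I_D1 = (1 + λ V_DS2)/(1 + λ V_DS1).
5.04/4.09 = 1.232 = (1 + 6.57 λ)/(1 + 2.6 λ).
Solving: λ (I_D1 V_DS2 − I_D2 V_DS1) = I_D2 − I_D1, so λ = (5.04 − 4.09) / (4.09 × 6.57 − 5.04 × 2.6) = 0.95 / 13.8 = 0.069 V⁻¹.

λ = 0.0690 V⁻¹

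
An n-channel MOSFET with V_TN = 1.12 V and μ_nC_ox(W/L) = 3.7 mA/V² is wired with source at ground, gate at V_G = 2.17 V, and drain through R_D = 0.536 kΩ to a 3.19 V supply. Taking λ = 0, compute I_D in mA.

I_D = 2.04 mA

V_GS = V_G = 2.17 V, so V_ov = 2.17 − 1.12 = 1.05 V.
Assume saturation: I_D = ½ k_n V_ov² = 0.5 × 3.7 × 1.05² = 2.04 mA, giving V_DS = V_DD − I_D R_D = 3.19 − 2.04 × 0.536 = 2.1 V.
V_DS = 2.1 V ≥ V_ov = 1.05 V, confirming saturation.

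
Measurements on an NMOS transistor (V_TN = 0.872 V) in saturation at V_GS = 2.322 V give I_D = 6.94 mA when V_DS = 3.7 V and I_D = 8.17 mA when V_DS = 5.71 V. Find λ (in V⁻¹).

λ = 0.131 V⁻¹

With V_GS fixed, I_D ∝ (1 + λ V_DS) in saturation, so I_D2/I_D1 = (1 + λ V_DS2)/(1 + λ V_DS1).
8.17/6.94 = 1.177 = (1 + 5.71 λ)/(1 + 3.7 λ).
Solving: λ (I_D1 V_DS2 − I_D2 V_DS1) = I_D2 − I_D1, so λ = (8.17 − 6.94) / (6.94 × 5.71 − 8.17 × 3.7) = 1.23 / 9.4 = 0.131 V⁻¹.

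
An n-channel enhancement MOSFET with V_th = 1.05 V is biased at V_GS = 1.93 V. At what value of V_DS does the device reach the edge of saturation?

V_DS,sat = 0.880 V

The boundary between triode and saturation is V_DS = V_GS − V_th = V_ov.
V_ov = 1.93 − 1.05 = 0.88 V.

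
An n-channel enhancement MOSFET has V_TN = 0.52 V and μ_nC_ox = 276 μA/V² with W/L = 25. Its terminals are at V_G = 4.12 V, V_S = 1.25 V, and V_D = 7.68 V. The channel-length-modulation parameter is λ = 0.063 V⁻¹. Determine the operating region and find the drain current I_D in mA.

V_GS = V_G − V_S = 4.12 − 1.25 = 2.87 V; V_DS = V_D − V_S = 7.68 − 1.25 = 6.43 V.
k_n = μ_nC_ox · (W/L) = 6.9 mA/V².
V_ov = V_GS − V_TN = 2.87 − 0.52 = 2.35 V.
Since V_DS = 6.43 V ≥ V_ov = 2.35 V, the device is in saturation.
I_D = ½ k_n V_ov² (1 + λ V_DS) = 0.5 × 6.9 × 2.35² × (1 + 0.063 × 6.43) = 26.8 mA.

Saturation; I_D = 26.8 mA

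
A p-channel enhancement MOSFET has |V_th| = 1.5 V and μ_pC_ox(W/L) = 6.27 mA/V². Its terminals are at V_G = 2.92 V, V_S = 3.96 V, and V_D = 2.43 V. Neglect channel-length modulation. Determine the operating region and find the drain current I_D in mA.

V_SG = V_S − V_G = 3.96 − 2.92 = 1.04 V; V_SD = V_S − V_D = 3.96 − 2.43 = 1.53 V.
V_SG = 1.04 V < |V_th| = 1.5 V, so the transistor is in cutoff.

Cutoff; I_D = 0 mA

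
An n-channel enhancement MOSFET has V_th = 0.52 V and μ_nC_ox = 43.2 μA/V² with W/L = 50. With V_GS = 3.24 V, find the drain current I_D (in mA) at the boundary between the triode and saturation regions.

At the boundary V_DS = V_ov = V_GS − V_th = 3.24 − 0.52 = 2.72 V.
k_n = μ_nC_ox · (W/L) = 2.16 mA/V².
I_D = ½ k_n V_ov² = 0.5 × 2.16 × 2.72² = 7.99 mA.

I_D = 7.99 mA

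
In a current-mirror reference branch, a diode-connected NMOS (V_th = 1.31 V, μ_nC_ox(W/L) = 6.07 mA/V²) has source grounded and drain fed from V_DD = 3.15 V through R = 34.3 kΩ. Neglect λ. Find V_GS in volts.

V_GS = 1.44 V

With gate tied to drain, V_GS = V_DS ≥ V_GS − V_th, so the device is in saturation.
KCL at the drain: ½ k_n (V_GS − V_th)² = (V_DD − V_GS)/R.
Let x = V_GS − 1.31. Then 104 x² + x − 1.84 = 0, giving x = 0.128 V (positive root), so V_GS = 1.44 V.
I_D = (V_DD − V_GS)/R = (3.15 − 1.44) / 34.3 = 0.0499 mA.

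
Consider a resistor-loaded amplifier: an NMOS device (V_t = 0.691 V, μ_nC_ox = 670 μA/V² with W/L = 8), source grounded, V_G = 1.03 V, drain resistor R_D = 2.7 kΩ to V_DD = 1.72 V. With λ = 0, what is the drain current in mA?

I_D = 0.308 mA

V_GS = V_G = 1.03 V, so V_ov = 1.03 − 0.691 = 0.339 V.
k_n = μ_nC_ox · (W/L) = 5.36 mA/V².
Assume saturation: I_D = ½ k_n V_ov² = 0.5 × 5.36 × 0.339² = 0.308 mA, giving V_DS = V_DD − I_D R_D = 1.72 − 0.308 × 2.7 = 0.888 V.
V_DS = 0.888 V ≥ V_ov = 0.339 V, confirming saturation.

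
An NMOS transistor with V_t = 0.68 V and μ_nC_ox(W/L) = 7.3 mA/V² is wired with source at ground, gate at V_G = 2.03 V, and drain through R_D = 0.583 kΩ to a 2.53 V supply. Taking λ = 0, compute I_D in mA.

I_D = 3.59 mA

V_GS = V_G = 2.03 V, so V_ov = 2.03 − 0.68 = 1.35 V.
Assume saturation: I_D = ½ k_n V_ov² = 0.5 × 7.3 × 1.35² = 6.65 mA, giving V_DS = V_DD − I_D R_D = 2.53 − 6.65 × 0.583 = -1.35 V.
But -1.35 V < V_ov = 1.35 V, so the device is actually in triode.
In triode I_D = k_n[V_ov V_DS − ½ V_DS²] and I_D = (V_DD − V_DS)/R_D. Equating: 2.13 V_DS² − 6.745 V_DS + 2.53 = 0, giving V_DS = 0.435 V (the root below V_ov).
I_D = (2.53 − 0.435) / 0.583 = 3.59 mA.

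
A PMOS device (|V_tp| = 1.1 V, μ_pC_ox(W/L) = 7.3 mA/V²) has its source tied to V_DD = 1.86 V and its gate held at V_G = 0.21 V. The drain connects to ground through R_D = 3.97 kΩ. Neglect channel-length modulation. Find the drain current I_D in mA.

I_D = 0.438 mA

V_SG = V_DD − V_G = 1.86 − 0.21 = 1.65 V, so V_ov = 1.65 − 1.1 = 0.55 V.
Assume saturation: I_D = ½ k_p V_ov² = 0.5 × 7.3 × 0.55² = 1.1 mA, giving V_SD = V_DD − I_D R_D = 1.86 − 1.1 × 3.97 = -2.52 V.
But -2.52 V < V_ov = 0.55 V, so the device is actually in triode.
In triode I_D = k_p[V_ov V_SD − ½ V_SD²] and I_D = (V_DD − V_SD)/R_D. Equating: 14.5 V_SD² − 16.94 V_SD + 1.86 = 0, giving V_SD = 0.123 V (the root below V_ov).
I_D = (1.86 − 0.123) / 3.97 = 0.438 mA.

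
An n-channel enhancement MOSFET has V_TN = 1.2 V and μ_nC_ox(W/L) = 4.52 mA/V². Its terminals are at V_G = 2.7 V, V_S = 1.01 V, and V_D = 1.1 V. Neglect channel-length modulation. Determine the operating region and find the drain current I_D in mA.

Triode; I_D = 0.181 mA

V_GS = V_G − V_S = 2.7 − 1.01 = 1.69 V; V_DS = V_D − V_S = 1.1 − 1.01 = 0.09 V.
V_ov = V_GS − V_TN = 1.69 − 1.2 = 0.49 V.
Since V_DS = 0.09 V < V_ov = 0.49 V, the device is in the triode region.
I_D = k_n [V_ov · V_DS − ½ V_DS²] = 4.52 × [0.49 × 0.09 − 0.5 × 0.09²] = 0.181 mA.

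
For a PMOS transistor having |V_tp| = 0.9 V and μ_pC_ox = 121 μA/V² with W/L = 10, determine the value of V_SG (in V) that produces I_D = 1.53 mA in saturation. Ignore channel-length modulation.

k_p = μ_pC_ox · (W/L) = 1.21 mA/V².
In saturation I_D = ½ k_p (V_SG − |V_tp|)², so V_SG − |V_tp| = √(2 I_D / k_p) = √(2 × 1.53 / 1.21) = 1.59 V.
V_SG = 0.9 + 1.59 = 2.49 V.

V_SG = 2.49 V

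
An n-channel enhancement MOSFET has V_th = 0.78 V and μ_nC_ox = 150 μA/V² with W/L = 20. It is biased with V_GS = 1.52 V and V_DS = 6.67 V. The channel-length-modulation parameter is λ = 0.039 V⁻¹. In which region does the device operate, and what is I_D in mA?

k_n = μ_nC_ox · (W/L) = 3 mA/V².
V_ov = V_GS − V_th = 1.52 − 0.78 = 0.74 V.
Since V_DS = 6.67 V ≥ V_ov = 0.74 V, the device is in saturation.
I_D = ½ k_n V_ov² (1 + λ V_DS) = 0.5 × 3 × 0.74² × (1 + 0.039 × 6.67) = 1.04 mA.

Saturation; I_D = 1.04 mA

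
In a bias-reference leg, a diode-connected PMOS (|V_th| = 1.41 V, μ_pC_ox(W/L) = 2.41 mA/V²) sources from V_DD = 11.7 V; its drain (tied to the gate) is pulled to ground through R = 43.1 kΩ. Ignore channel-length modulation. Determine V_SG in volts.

V_SG = 1.85 V

With gate tied to drain, V_SG = V_SD ≥ V_SG − |V_th|, so the device is in saturation.
KCL at the drain: ½ k_p (V_SG − |V_th|)² = (V_DD − V_SG)/R.
Let x = V_SG − 1.41. Then 51.9 x² + x − 10.29 = 0, giving x = 0.436 V (positive root), so V_SG = 1.85 V.
I_D = (V_DD − V_SG)/R = (11.7 − 1.85) / 43.1 = 0.229 mA.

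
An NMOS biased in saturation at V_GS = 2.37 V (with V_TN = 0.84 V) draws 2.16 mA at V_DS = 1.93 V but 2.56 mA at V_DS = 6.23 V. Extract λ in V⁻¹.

With V_GS fixed, I_D ∝ (1 + λ V_DS) in saturation, so I_D2/I_D1 = (1 + λ V_DS2)/(1 + λ V_DS1).
2.56/2.16 = 1.185 = (1 + 6.23 λ)/(1 + 1.93 λ).
Solving: λ (I_D1 V_DS2 − I_D2 V_DS1) = I_D2 − I_D1, so λ = (2.56 − 2.16) / (2.16 × 6.23 − 2.56 × 1.93) = 0.4 / 8.52 = 0.047 V⁻¹.

λ = 0.0470 V⁻¹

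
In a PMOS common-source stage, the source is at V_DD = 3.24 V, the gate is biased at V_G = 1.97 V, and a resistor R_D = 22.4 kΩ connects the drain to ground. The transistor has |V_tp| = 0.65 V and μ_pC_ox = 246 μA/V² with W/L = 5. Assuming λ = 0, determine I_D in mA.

V_SG = V_DD − V_G = 3.24 − 1.97 = 1.27 V, so V_ov = 1.27 − 0.65 = 0.62 V.
k_p = μ_pC_ox · (W/L) = 1.23 mA/V².
Assume saturation: I_D = ½ k_p V_ov² = 0.5 × 1.23 × 0.62² = 0.236 mA, giving V_SD = V_DD − I_D R_D = 3.24 − 0.236 × 22.4 = -2.06 V.
But -2.06 V < V_ov = 0.62 V, so the device is actually in triode.
In triode I_D = k_p[V_ov V_SD − ½ V_SD²] and I_D = (V_DD − V_SD)/R_D. Equating: 13.8 V_SD² − 18.08 V_SD + 3.24 = 0, giving V_SD = 0.214 V (the root below V_ov).
I_D = (3.24 − 0.214) / 22.4 = 0.135 mA.

I_D = 0.135 mA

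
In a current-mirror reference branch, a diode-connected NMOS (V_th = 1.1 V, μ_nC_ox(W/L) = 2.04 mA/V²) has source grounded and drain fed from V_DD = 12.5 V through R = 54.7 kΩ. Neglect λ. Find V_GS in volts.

With gate tied to drain, V_GS = V_DS ≥ V_GS − V_th, so the device is in saturation.
KCL at the drain: ½ k_n (V_GS − V_th)² = (V_DD − V_GS)/R.
Let x = V_GS − 1.1. Then 55.8 x² + x − 11.4 = 0, giving x = 0.443 V (positive root), so V_GS = 1.54 V.
I_D = (V_DD − V_GS)/R = (12.5 − 1.54) / 54.7 = 0.2 mA.

V_GS = 1.54 V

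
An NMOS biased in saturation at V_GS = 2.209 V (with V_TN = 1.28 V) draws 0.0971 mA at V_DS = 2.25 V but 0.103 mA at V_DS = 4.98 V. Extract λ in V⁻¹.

With V_GS fixed, I_D ∝ (1 + λ V_DS) in saturation, so I_D2/I_D1 = (1 + λ V_DS2)/(1 + λ V_DS1).
0.103/0.0971 = 1.061 = (1 + 4.98 λ)/(1 + 2.25 λ).
Solving: λ (I_D1 V_DS2 − I_D2 V_DS1) = I_D2 − I_D1, so λ = (0.103 − 0.0971) / (0.0971 × 4.98 − 0.103 × 2.25) = 0.0059 / 0.252 = 0.0234 V⁻¹.

λ = 0.0234 V⁻¹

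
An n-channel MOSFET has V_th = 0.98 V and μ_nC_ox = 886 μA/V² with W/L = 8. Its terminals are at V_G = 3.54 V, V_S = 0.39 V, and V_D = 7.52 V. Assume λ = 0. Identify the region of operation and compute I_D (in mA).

V_GS = V_G − V_S = 3.54 − 0.39 = 3.15 V; V_DS = V_D − V_S = 7.52 − 0.39 = 7.13 V.
k_n = μ_nC_ox · (W/L) = 7.088 mA/V².
V_ov = V_GS − V_th = 3.15 − 0.98 = 2.17 V.
Since V_DS = 7.13 V ≥ V_ov = 2.17 V, the device is in saturation.
I_D = ½ k_n V_ov² = 0.5 × 7.088 × 2.17² = 16.7 mA.

Saturation; I_D = 16.7 mA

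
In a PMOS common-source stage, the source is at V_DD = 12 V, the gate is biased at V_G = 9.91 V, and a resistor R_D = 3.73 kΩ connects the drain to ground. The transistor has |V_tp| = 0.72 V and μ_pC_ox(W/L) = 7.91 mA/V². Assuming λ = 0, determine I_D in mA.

V_SG = V_DD − V_G = 12 − 9.91 = 2.09 V, so V_ov = 2.09 − 0.72 = 1.37 V.
Assume saturation: I_D = ½ k_p V_ov² = 0.5 × 7.91 × 1.37² = 7.42 mA, giving V_SD = V_DD − I_D R_D = 12 − 7.42 × 3.73 = -15.7 V.
But -15.7 V < V_ov = 1.37 V, so the device is actually in triode.
In triode I_D = k_p[V_ov V_SD − ½ V_SD²] and I_D = (V_DD − V_SD)/R_D. Equating: 14.8 V_SD² − 41.42 V_SD + 12 = 0, giving V_SD = 0.328 V (the root below V_ov).
I_D = (12 − 0.328) / 3.73 = 3.13 mA.

I_D = 3.13 mA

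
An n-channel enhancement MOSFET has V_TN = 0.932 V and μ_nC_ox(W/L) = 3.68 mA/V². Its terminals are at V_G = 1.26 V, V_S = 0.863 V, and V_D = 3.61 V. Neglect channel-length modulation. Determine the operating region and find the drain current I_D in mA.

Cutoff; I_D = 0 mA

V_GS = V_G − V_S = 1.26 − 0.863 = 0.397 V; V_DS = V_D − V_S = 3.61 − 0.863 = 2.75 V.
V_GS = 0.397 V < V_TN = 0.932 V, so the transistor is in cutoff.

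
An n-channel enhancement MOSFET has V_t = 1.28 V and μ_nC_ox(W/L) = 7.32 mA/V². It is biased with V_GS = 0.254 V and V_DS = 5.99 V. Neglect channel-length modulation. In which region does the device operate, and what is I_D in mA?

Cutoff; I_D = 0 mA

V_GS = 0.254 V < V_t = 1.28 V, so the transistor is in cutoff.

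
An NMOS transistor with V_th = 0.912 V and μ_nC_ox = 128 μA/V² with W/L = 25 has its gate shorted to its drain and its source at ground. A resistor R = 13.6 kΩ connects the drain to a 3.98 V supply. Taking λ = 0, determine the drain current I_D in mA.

With gate tied to drain, V_GS = V_DS ≥ V_GS − V_th, so the device is in saturation.
k_n = μ_nC_ox · (W/L) = 3.2 mA/V².
KCL at the drain: ½ k_n (V_GS − V_th)² = (V_DD − V_GS)/R.
Let x = V_GS − 0.912. Then 21.8 x² + x − 3.068 = 0, giving x = 0.353 V (positive root), so V_GS = 1.27 V.
I_D = (V_DD − V_GS)/R = (3.98 − 1.27) / 13.6 = 0.2 mA.

I_D = 0.200 mA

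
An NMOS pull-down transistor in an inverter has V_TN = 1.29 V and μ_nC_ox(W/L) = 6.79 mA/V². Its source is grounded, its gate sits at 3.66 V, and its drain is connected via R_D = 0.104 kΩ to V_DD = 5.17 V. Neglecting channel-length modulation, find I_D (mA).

I_D = 19.1 mA

V_GS = V_G = 3.66 V, so V_ov = 3.66 − 1.29 = 2.37 V.
Assume saturation: I_D = ½ k_n V_ov² = 0.5 × 6.79 × 2.37² = 19.1 mA, giving V_DS = V_DD − I_D R_D = 5.17 − 19.1 × 0.104 = 3.19 V.
V_DS = 3.19 V ≥ V_ov = 2.37 V, confirming saturation.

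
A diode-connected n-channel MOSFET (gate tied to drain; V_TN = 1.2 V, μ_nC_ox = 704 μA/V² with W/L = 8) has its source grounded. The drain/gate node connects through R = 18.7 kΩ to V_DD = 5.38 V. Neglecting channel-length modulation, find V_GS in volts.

With gate tied to drain, V_GS = V_DS ≥ V_GS − V_TN, so the device is in saturation.
k_n = μ_nC_ox · (W/L) = 5.632 mA/V².
KCL at the drain: ½ k_n (V_GS − V_TN)² = (V_DD − V_GS)/R.
Let x = V_GS − 1.2. Then 52.7 x² + x − 4.18 = 0, giving x = 0.272 V (positive root), so V_GS = 1.47 V.
I_D = (V_DD − V_GS)/R = (5.38 − 1.47) / 18.7 = 0.209 mA.

V_GS = 1.47 V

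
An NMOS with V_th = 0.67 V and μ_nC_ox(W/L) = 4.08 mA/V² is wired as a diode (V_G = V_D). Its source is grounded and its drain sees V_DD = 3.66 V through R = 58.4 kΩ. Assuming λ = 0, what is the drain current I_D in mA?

I_D = 0.0486 mA

With gate tied to drain, V_GS = V_DS ≥ V_GS − V_th, so the device is in saturation.
KCL at the drain: ½ k_n (V_GS − V_th)² = (V_DD − V_GS)/R.
Let x = V_GS − 0.67. Then 119 x² + x − 2.99 = 0, giving x = 0.154 V (positive root), so V_GS = 0.824 V.
I_D = (V_DD − V_GS)/R = (3.66 − 0.824) / 58.4 = 0.0486 mA.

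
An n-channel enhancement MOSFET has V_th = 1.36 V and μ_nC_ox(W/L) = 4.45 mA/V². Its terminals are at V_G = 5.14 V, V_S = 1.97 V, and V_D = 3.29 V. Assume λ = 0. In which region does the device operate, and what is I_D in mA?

V_GS = V_G − V_S = 5.14 − 1.97 = 3.17 V; V_DS = V_D − V_S = 3.29 − 1.97 = 1.32 V.
V_ov = V_GS − V_th = 3.17 − 1.36 = 1.81 V.
Since V_DS = 1.32 V < V_ov = 1.81 V, the device is in the triode region.
I_D = k_n [V_ov · V_DS − ½ V_DS²] = 4.45 × [1.81 × 1.32 − 0.5 × 1.32²] = 6.76 mA.

Triode; I_D = 6.76 mA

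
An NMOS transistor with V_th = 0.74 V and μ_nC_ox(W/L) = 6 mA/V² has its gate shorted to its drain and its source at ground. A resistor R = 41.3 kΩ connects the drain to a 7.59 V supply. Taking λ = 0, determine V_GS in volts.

V_GS = 0.971 V

With gate tied to drain, V_GS = V_DS ≥ V_GS − V_th, so the device is in saturation.
KCL at the drain: ½ k_n (V_GS − V_th)² = (V_DD − V_GS)/R.
Let x = V_GS − 0.74. Then 124 x² + x − 6.85 = 0, giving x = 0.231 V (positive root), so V_GS = 0.971 V.
I_D = (V_DD − V_GS)/R = (7.59 − 0.971) / 41.3 = 0.16 mA.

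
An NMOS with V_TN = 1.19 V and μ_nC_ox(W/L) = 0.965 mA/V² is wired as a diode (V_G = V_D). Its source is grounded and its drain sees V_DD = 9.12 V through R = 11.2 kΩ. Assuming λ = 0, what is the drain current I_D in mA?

With gate tied to drain, V_GS = V_DS ≥ V_GS − V_TN, so the device is in saturation.
KCL at the drain: ½ k_n (V_GS − V_TN)² = (V_DD − V_GS)/R.
Let x = V_GS − 1.19. Then 5.4 x² + x − 7.93 = 0, giving x = 1.12 V (positive root), so V_GS = 2.31 V.
I_D = (V_DD − V_GS)/R = (9.12 − 2.31) / 11.2 = 0.608 mA.

I_D = 0.608 mA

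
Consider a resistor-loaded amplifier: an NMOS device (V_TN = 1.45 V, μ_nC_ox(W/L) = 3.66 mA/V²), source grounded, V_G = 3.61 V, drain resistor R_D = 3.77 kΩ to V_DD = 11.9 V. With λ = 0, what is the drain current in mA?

I_D = 3.04 mA

V_GS = V_G = 3.61 V, so V_ov = 3.61 − 1.45 = 2.16 V.
Assume saturation: I_D = ½ k_n V_ov² = 0.5 × 3.66 × 2.16² = 8.54 mA, giving V_DS = V_DD − I_D R_D = 11.9 − 8.54 × 3.77 = -20.3 V.
But -20.3 V < V_ov = 2.16 V, so the device is actually in triode.
In triode I_D = k_n[V_ov V_DS − ½ V_DS²] and I_D = (V_DD − V_DS)/R_D. Equating: 6.9 V_DS² − 30.8 V_DS + 11.9 = 0, giving V_DS = 0.427 V (the root below V_ov).
I_D = (11.9 − 0.427) / 3.77 = 3.04 mA.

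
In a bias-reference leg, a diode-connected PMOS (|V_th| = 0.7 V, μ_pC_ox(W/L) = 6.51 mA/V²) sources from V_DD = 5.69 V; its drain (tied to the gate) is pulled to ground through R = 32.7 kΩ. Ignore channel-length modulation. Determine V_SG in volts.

V_SG = 0.912 V

With gate tied to drain, V_SG = V_SD ≥ V_SG − |V_th|, so the device is in saturation.
KCL at the drain: ½ k_p (V_SG − |V_th|)² = (V_DD − V_SG)/R.
Let x = V_SG − 0.7. Then 106 x² + x − 4.99 = 0, giving x = 0.212 V (positive root), so V_SG = 0.912 V.
I_D = (V_DD − V_SG)/R = (5.69 − 0.912) / 32.7 = 0.146 mA.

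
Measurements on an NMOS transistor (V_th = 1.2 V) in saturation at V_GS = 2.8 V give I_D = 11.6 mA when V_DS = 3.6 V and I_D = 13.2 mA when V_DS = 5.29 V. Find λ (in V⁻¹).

With V_GS fixed, I_D ∝ (1 + λ V_DS) in saturation, so I_D2/I_D1 = (1 + λ V_DS2)/(1 + λ V_DS1).
13.2/11.6 = 1.138 = (1 + 5.29 λ)/(1 + 3.6 λ).
Solving: λ (I_D1 V_DS2 − I_D2 V_DS1) = I_D2 − I_D1, so λ = (13.2 − 11.6) / (11.6 × 5.29 − 13.2 × 3.6) = 1.6 / 13.8 = 0.116 V⁻¹.

λ = 0.116 V⁻¹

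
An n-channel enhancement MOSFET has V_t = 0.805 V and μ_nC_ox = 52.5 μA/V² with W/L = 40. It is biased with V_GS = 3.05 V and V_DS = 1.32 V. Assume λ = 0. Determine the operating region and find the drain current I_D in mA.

k_n = μ_nC_ox · (W/L) = 2.1 mA/V².
V_ov = V_GS − V_t = 3.05 − 0.805 = 2.24 V.
Since V_DS = 1.32 V < V_ov = 2.24 V, the device is in the triode region.
I_D = k_n [V_ov · V_DS − ½ V_DS²] = 2.1 × [2.24 × 1.32 − 0.5 × 1.32²] = 4.39 mA.

Triode; I_D = 4.39 mA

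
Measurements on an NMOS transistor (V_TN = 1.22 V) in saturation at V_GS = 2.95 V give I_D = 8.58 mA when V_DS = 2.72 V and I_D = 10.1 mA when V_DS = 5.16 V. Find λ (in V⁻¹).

With V_GS fixed, I_D ∝ (1 + λ V_DS) in saturation, so I_D2/I_D1 = (1 + λ V_DS2)/(1 + λ V_DS1).
10.1/8.58 = 1.177 = (1 + 5.16 λ)/(1 + 2.72 λ).
Solving: λ (I_D1 V_DS2 − I_D2 V_DS1) = I_D2 − I_D1, so λ = (10.1 − 8.58) / (8.58 × 5.16 − 10.1 × 2.72) = 1.52 / 16.8 = 0.0905 V⁻¹.

λ = 0.0905 V⁻¹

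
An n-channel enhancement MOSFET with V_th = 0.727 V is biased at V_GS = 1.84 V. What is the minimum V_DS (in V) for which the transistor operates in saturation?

V_DS,sat = 1.11 V

The boundary between triode and saturation is V_DS = V_GS − V_th = V_ov.
V_ov = 1.84 − 0.727 = 1.11 V.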